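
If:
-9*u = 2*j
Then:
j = -9*u/2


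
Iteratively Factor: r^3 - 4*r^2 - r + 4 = (r - 1)*(r^2 - 3*r - 4) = (r - 4)*(r - 1)*(r + 1)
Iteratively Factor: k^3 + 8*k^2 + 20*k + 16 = (k + 4)*(k^2 + 4*k + 4) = (k + 2)*(k + 4)*(k + 2)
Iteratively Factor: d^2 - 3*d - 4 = (d + 1)*(d - 4)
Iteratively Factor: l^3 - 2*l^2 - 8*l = (l - 4)*(l^2 + 2*l) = (l - 4)*(l + 2)*(l)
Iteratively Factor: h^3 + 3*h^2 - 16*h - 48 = (h + 4)*(h^2 - h - 12) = (h - 4)*(h + 4)*(h + 3)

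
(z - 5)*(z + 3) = z^2 - 2*z - 15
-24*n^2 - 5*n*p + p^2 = (-8*n + p)*(3*n + p)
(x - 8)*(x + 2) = x^2 - 6*x - 16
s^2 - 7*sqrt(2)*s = s*(s - 7*sqrt(2))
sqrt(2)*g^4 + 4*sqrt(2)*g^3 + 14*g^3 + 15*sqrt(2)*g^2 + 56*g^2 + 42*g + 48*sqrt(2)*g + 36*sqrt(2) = (g + 3)*(g + sqrt(2))*(g + 6*sqrt(2))*(sqrt(2)*g + sqrt(2))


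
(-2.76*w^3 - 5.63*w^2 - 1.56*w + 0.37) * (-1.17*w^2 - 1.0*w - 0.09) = 3.2292*w^5 + 9.3471*w^4 + 7.7036*w^3 + 1.6338*w^2 - 0.2296*w - 0.0333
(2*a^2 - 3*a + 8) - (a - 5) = 2*a^2 - 4*a + 13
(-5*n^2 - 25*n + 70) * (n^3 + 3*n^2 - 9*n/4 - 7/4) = -5*n^5 - 40*n^4 + 25*n^3/4 + 275*n^2 - 455*n/4 - 245/2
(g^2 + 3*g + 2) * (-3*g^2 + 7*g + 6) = -3*g^4 - 2*g^3 + 21*g^2 + 32*g + 12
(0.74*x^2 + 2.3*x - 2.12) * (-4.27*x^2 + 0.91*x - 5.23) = -3.1598*x^4 - 9.1476*x^3 + 7.2752*x^2 - 13.9582*x + 11.0876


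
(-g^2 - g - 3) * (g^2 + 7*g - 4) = -g^4 - 8*g^3 - 6*g^2 - 17*g + 12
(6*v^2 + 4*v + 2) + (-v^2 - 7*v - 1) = 5*v^2 - 3*v + 1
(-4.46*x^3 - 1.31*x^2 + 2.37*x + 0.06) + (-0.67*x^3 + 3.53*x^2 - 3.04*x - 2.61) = -5.13*x^3 + 2.22*x^2 - 0.67*x - 2.55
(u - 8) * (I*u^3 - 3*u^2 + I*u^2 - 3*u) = I*u^4 - 3*u^3 - 7*I*u^3 + 21*u^2 - 8*I*u^2 + 24*u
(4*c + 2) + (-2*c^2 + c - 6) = -2*c^2 + 5*c - 4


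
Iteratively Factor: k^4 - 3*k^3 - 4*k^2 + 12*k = (k - 3)*(k^3 - 4*k) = (k - 3)*(k + 2)*(k^2 - 2*k) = k*(k - 3)*(k + 2)*(k - 2)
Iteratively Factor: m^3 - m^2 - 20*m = (m + 4)*(m^2 - 5*m) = m*(m + 4)*(m - 5)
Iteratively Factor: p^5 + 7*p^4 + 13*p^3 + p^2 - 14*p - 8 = (p + 1)*(p^4 + 6*p^3 + 7*p^2 - 6*p - 8) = (p + 1)*(p + 4)*(p^3 + 2*p^2 - p - 2) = (p + 1)^2*(p + 4)*(p^2 + p - 2) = (p - 1)*(p + 1)^2*(p + 4)*(p + 2)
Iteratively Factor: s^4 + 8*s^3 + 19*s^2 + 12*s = (s + 4)*(s^3 + 4*s^2 + 3*s) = s*(s + 4)*(s^2 + 4*s + 3) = s*(s + 1)*(s + 4)*(s + 3)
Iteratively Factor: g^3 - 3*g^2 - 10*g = (g)*(g^2 - 3*g - 10) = g*(g + 2)*(g - 5)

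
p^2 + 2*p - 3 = (p - 1)*(p + 3)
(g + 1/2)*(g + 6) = g^2 + 13*g/2 + 3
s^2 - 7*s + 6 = (s - 6)*(s - 1)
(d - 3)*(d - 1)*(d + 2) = d^3 - 2*d^2 - 5*d + 6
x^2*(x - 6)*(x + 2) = x^4 - 4*x^3 - 12*x^2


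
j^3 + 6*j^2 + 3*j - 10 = (j - 1)*(j + 2)*(j + 5)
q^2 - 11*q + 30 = (q - 6)*(q - 5)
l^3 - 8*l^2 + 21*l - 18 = (l - 3)^2*(l - 2)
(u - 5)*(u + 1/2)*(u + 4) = u^3 - u^2/2 - 41*u/2 - 10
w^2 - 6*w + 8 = (w - 4)*(w - 2)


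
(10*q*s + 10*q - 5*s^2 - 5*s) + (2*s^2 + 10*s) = 10*q*s + 10*q - 3*s^2 + 5*s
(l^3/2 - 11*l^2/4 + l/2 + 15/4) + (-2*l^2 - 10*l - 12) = l^3/2 - 19*l^2/4 - 19*l/2 - 33/4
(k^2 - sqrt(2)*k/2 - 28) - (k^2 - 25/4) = -sqrt(2)*k/2 - 87/4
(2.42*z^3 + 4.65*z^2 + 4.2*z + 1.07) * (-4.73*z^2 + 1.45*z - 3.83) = -11.4466*z^5 - 18.4855*z^4 - 22.3921*z^3 - 16.7806*z^2 - 14.5345*z - 4.0981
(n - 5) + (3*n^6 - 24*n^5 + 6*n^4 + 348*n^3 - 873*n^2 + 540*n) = 3*n^6 - 24*n^5 + 6*n^4 + 348*n^3 - 873*n^2 + 541*n - 5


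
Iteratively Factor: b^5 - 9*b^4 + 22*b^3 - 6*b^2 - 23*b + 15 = (b - 1)*(b^4 - 8*b^3 + 14*b^2 + 8*b - 15) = (b - 5)*(b - 1)*(b^3 - 3*b^2 - b + 3) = (b - 5)*(b - 3)*(b - 1)*(b^2 - 1) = (b - 5)*(b - 3)*(b - 1)*(b + 1)*(b - 1)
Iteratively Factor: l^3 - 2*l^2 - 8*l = (l + 2)*(l^2 - 4*l) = (l - 4)*(l + 2)*(l)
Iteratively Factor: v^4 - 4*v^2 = (v)*(v^3 - 4*v) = v*(v + 2)*(v^2 - 2*v) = v*(v - 2)*(v + 2)*(v)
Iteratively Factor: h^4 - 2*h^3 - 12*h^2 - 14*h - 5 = (h + 1)*(h^3 - 3*h^2 - 9*h - 5) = (h + 1)^2*(h^2 - 4*h - 5) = (h + 1)^3*(h - 5)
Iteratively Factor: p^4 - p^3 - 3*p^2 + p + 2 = (p + 1)*(p^3 - 2*p^2 - p + 2) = (p - 1)*(p + 1)*(p^2 - p - 2) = (p - 1)*(p + 1)^2*(p - 2)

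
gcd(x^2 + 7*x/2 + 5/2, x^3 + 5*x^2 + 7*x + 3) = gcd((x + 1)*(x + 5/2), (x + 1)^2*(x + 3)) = x + 1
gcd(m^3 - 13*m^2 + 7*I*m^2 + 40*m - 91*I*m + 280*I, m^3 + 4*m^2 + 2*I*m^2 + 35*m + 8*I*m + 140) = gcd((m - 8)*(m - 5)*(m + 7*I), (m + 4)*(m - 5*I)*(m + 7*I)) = m + 7*I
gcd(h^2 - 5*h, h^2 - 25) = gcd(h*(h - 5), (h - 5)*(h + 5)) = h - 5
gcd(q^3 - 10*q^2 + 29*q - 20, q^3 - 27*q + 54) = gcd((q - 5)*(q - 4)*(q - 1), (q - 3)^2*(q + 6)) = 1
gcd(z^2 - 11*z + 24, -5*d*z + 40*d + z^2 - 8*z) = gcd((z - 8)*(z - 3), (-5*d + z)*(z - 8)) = z - 8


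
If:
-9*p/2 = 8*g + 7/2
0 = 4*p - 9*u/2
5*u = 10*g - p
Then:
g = -343/1594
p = -315/797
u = -280/797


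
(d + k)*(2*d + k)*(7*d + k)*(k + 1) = 14*d^3*k + 14*d^3 + 23*d^2*k^2 + 23*d^2*k + 10*d*k^3 + 10*d*k^2 + k^4 + k^3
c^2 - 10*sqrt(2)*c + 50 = (c - 5*sqrt(2))^2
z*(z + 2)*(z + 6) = z^3 + 8*z^2 + 12*z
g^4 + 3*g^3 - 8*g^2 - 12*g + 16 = (g - 2)*(g - 1)*(g + 2)*(g + 4)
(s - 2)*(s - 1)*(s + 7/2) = s^3 + s^2/2 - 17*s/2 + 7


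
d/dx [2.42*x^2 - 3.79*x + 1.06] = 4.84*x - 3.79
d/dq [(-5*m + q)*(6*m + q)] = m + 2*q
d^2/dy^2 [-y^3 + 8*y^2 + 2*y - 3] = 16 - 6*y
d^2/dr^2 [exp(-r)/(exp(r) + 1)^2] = exp(-r)/(exp(r) + 1)^2 + 8*exp(r)/(exp(r) + 1)^4 + 2/(exp(r) + 1)^4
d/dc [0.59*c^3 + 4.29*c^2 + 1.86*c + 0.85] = 1.77*c^2 + 8.58*c + 1.86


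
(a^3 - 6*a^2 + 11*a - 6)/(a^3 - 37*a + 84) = (a^2 - 3*a + 2)/(a^2 + 3*a - 28)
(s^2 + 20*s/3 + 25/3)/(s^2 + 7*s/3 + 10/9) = 3*(s + 5)/(3*s + 2)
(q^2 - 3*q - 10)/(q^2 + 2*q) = (q - 5)/q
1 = 1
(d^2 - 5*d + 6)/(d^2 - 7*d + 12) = (d - 2)/(d - 4)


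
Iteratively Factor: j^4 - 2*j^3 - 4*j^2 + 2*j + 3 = (j - 3)*(j^3 + j^2 - j - 1) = (j - 3)*(j + 1)*(j^2 - 1) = (j - 3)*(j + 1)^2*(j - 1)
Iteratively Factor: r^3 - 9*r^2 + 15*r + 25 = (r + 1)*(r^2 - 10*r + 25) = (r - 5)*(r + 1)*(r - 5)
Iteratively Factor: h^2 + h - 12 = (h - 3)*(h + 4)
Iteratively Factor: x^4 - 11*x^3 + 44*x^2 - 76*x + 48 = (x - 4)*(x^3 - 7*x^2 + 16*x - 12) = (x - 4)*(x - 3)*(x^2 - 4*x + 4) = (x - 4)*(x - 3)*(x - 2)*(x - 2)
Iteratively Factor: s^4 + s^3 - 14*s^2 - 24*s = (s + 3)*(s^3 - 2*s^2 - 8*s) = (s - 4)*(s + 3)*(s^2 + 2*s) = s*(s - 4)*(s + 3)*(s + 2)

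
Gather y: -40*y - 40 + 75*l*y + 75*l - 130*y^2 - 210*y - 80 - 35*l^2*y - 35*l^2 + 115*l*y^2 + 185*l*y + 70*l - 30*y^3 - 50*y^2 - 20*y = -35*l^2 + 145*l - 30*y^3 + y^2*(115*l - 180) + y*(-35*l^2 + 260*l - 270) - 120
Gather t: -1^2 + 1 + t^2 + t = t^2 + t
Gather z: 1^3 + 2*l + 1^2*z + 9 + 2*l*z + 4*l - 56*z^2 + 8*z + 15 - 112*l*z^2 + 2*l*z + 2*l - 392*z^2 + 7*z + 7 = 8*l + z^2*(-112*l - 448) + z*(4*l + 16) + 32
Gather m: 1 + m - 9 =m - 8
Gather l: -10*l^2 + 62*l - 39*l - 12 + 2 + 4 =-10*l^2 + 23*l - 6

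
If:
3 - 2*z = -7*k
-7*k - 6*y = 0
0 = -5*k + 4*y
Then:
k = 0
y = 0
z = 3/2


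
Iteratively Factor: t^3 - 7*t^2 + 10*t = (t - 2)*(t^2 - 5*t) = t*(t - 2)*(t - 5)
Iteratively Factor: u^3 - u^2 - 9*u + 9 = (u + 3)*(u^2 - 4*u + 3) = (u - 1)*(u + 3)*(u - 3)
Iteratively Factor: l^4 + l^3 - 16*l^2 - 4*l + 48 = (l - 2)*(l^3 + 3*l^2 - 10*l - 24) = (l - 2)*(l + 4)*(l^2 - l - 6) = (l - 2)*(l + 2)*(l + 4)*(l - 3)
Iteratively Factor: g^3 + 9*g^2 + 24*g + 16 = (g + 1)*(g^2 + 8*g + 16) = (g + 1)*(g + 4)*(g + 4)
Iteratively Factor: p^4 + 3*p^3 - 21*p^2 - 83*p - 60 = (p + 4)*(p^3 - p^2 - 17*p - 15) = (p + 3)*(p + 4)*(p^2 - 4*p - 5) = (p - 5)*(p + 3)*(p + 4)*(p + 1)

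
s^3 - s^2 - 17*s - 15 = (s - 5)*(s + 1)*(s + 3)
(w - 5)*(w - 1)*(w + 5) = w^3 - w^2 - 25*w + 25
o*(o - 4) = o^2 - 4*o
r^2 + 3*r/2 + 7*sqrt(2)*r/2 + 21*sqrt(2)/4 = (r + 3/2)*(r + 7*sqrt(2)/2)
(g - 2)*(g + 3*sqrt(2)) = g^2 - 2*g + 3*sqrt(2)*g - 6*sqrt(2)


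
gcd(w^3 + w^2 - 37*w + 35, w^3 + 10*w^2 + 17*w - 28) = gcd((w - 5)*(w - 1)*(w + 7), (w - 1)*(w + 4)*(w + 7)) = w^2 + 6*w - 7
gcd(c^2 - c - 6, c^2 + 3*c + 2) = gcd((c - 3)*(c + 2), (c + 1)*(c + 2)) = c + 2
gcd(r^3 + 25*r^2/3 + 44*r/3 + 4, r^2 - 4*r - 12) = r + 2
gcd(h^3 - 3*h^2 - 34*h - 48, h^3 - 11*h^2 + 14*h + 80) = h^2 - 6*h - 16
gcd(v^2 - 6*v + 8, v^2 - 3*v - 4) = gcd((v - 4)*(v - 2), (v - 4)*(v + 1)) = v - 4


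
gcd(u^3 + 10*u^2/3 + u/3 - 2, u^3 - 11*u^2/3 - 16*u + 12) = u^2 + 7*u/3 - 2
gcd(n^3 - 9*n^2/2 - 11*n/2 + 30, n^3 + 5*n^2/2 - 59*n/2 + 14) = n - 4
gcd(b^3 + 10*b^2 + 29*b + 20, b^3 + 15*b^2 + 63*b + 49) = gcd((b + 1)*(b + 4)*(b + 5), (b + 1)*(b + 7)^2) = b + 1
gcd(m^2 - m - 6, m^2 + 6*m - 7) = 1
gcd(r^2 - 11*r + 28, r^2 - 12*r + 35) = r - 7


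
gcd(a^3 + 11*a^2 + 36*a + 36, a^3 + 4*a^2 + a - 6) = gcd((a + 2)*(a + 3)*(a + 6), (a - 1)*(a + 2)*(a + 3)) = a^2 + 5*a + 6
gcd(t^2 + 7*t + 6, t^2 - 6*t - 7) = t + 1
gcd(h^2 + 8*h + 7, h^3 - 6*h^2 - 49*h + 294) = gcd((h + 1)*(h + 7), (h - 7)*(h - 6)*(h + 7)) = h + 7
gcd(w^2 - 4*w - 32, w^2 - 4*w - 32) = w^2 - 4*w - 32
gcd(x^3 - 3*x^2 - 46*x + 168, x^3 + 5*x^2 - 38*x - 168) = x^2 + x - 42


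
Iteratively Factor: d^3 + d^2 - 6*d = (d + 3)*(d^2 - 2*d) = d*(d + 3)*(d - 2)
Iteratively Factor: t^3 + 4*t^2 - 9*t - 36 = (t + 3)*(t^2 + t - 12) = (t - 3)*(t + 3)*(t + 4)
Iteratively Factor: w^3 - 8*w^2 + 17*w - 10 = (w - 5)*(w^2 - 3*w + 2) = (w - 5)*(w - 2)*(w - 1)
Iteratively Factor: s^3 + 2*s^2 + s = (s + 1)*(s^2 + s) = (s + 1)^2*(s)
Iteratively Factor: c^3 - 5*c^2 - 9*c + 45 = (c - 3)*(c^2 - 2*c - 15) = (c - 3)*(c + 3)*(c - 5)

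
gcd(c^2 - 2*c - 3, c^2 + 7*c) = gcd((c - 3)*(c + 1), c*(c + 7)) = 1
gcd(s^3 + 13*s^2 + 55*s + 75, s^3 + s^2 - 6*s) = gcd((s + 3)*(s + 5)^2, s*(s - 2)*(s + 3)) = s + 3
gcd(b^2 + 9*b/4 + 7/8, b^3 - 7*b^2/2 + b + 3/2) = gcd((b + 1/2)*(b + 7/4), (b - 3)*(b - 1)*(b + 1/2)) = b + 1/2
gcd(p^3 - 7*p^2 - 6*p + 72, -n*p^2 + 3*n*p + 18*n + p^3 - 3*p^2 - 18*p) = p^2 - 3*p - 18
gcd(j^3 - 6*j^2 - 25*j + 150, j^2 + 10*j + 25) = j + 5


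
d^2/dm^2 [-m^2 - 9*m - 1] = -2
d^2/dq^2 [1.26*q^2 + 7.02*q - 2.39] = 2.52000000000000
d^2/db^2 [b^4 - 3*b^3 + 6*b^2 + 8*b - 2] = 12*b^2 - 18*b + 12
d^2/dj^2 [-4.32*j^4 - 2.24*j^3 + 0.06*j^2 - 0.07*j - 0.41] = -51.84*j^2 - 13.44*j + 0.12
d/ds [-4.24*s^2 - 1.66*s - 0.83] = -8.48*s - 1.66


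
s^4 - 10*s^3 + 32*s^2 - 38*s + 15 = (s - 5)*(s - 3)*(s - 1)^2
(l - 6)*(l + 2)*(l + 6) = l^3 + 2*l^2 - 36*l - 72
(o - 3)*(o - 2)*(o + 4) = o^3 - o^2 - 14*o + 24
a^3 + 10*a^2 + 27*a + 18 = (a + 1)*(a + 3)*(a + 6)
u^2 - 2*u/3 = u*(u - 2/3)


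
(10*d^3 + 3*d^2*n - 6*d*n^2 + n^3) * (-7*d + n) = -70*d^4 - 11*d^3*n + 45*d^2*n^2 - 13*d*n^3 + n^4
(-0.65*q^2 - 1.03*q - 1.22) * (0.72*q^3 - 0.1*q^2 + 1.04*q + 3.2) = -0.468*q^5 - 0.6766*q^4 - 1.4514*q^3 - 3.0292*q^2 - 4.5648*q - 3.904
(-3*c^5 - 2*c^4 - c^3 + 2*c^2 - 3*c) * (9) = -27*c^5 - 18*c^4 - 9*c^3 + 18*c^2 - 27*c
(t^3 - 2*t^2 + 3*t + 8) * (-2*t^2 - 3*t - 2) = -2*t^5 + t^4 - 2*t^3 - 21*t^2 - 30*t - 16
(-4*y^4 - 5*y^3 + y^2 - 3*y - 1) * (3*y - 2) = -12*y^5 - 7*y^4 + 13*y^3 - 11*y^2 + 3*y + 2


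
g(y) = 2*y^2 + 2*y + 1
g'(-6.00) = -22.00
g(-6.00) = 61.00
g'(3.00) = 14.00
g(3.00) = 25.00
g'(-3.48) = -11.92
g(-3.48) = 18.26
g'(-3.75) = -13.00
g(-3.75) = 21.62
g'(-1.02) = -2.08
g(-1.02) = 1.04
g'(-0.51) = -0.04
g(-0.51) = 0.50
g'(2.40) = 11.60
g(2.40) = 17.32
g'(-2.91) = -9.64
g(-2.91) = 12.12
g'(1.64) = 8.56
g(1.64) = 9.66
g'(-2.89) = -9.56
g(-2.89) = 11.92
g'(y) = 4*y + 2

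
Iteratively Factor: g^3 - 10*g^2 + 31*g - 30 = (g - 2)*(g^2 - 8*g + 15) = (g - 5)*(g - 2)*(g - 3)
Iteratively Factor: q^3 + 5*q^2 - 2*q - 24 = (q - 2)*(q^2 + 7*q + 12) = (q - 2)*(q + 3)*(q + 4)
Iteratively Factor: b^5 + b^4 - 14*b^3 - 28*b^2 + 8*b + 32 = (b - 1)*(b^4 + 2*b^3 - 12*b^2 - 40*b - 32) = (b - 1)*(b + 2)*(b^3 - 12*b - 16) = (b - 1)*(b + 2)^2*(b^2 - 2*b - 8) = (b - 1)*(b + 2)^3*(b - 4)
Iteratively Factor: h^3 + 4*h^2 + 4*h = (h)*(h^2 + 4*h + 4) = h*(h + 2)*(h + 2)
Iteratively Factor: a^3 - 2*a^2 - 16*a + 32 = (a - 2)*(a^2 - 16) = (a - 2)*(a + 4)*(a - 4)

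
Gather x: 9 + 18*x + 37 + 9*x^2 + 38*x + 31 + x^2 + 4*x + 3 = 10*x^2 + 60*x + 80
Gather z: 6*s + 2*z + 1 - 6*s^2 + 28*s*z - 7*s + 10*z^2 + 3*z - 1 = -6*s^2 - s + 10*z^2 + z*(28*s + 5)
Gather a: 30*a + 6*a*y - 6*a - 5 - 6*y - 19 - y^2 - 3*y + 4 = a*(6*y + 24) - y^2 - 9*y - 20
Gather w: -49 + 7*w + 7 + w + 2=8*w - 40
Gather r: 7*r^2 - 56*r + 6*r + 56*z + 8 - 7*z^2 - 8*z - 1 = 7*r^2 - 50*r - 7*z^2 + 48*z + 7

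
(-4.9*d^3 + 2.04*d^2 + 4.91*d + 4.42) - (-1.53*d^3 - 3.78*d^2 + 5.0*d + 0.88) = -3.37*d^3 + 5.82*d^2 - 0.0899999999999999*d + 3.54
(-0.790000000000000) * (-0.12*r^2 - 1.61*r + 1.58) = 0.0948*r^2 + 1.2719*r - 1.2482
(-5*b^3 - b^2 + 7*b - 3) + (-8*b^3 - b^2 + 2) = -13*b^3 - 2*b^2 + 7*b - 1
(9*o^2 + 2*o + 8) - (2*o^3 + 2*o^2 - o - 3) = -2*o^3 + 7*o^2 + 3*o + 11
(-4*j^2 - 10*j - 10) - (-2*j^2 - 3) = -2*j^2 - 10*j - 7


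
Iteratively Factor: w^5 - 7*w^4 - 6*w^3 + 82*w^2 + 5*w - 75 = (w - 1)*(w^4 - 6*w^3 - 12*w^2 + 70*w + 75) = (w - 1)*(w + 3)*(w^3 - 9*w^2 + 15*w + 25) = (w - 1)*(w + 1)*(w + 3)*(w^2 - 10*w + 25) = (w - 5)*(w - 1)*(w + 1)*(w + 3)*(w - 5)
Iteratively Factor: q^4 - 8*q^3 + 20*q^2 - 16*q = (q - 4)*(q^3 - 4*q^2 + 4*q) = (q - 4)*(q - 2)*(q^2 - 2*q) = q*(q - 4)*(q - 2)*(q - 2)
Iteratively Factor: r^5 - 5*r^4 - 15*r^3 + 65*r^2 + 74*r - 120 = (r - 4)*(r^4 - r^3 - 19*r^2 - 11*r + 30) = (r - 5)*(r - 4)*(r^3 + 4*r^2 + r - 6) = (r - 5)*(r - 4)*(r + 2)*(r^2 + 2*r - 3) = (r - 5)*(r - 4)*(r - 1)*(r + 2)*(r + 3)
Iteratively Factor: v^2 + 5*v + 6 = (v + 3)*(v + 2)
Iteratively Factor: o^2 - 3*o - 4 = (o - 4)*(o + 1)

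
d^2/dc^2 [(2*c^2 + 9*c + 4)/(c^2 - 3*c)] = 6*(5*c^3 + 4*c^2 - 12*c + 12)/(c^3*(c^3 - 9*c^2 + 27*c - 27))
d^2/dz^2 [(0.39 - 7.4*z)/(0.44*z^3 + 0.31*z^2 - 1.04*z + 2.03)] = (-8.59584*z^5 - 5.150112*z^4 - 7.34362399999999*z^3 + 78.47025*z^2 + 25.096416*z - 30.892966)/(0.085184*z^9 + 0.180048*z^8 - 0.47718*z^7 + 0.357679*z^6 + 2.789232*z^5 - 3.982431*z^4 + 0.387891999999999*z^3 + 10.419381*z^2 - 12.857208*z + 8.365427)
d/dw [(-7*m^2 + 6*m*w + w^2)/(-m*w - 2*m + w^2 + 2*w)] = (2 - 7*m)/(w^2 + 4*w + 4)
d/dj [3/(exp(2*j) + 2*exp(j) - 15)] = -6*(exp(j) + 1)*exp(j)/(exp(2*j) + 2*exp(j) - 15)^2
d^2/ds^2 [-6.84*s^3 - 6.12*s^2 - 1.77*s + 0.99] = -41.04*s - 12.24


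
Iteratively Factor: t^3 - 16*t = (t + 4)*(t^2 - 4*t) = (t - 4)*(t + 4)*(t)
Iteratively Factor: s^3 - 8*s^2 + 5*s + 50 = (s - 5)*(s^2 - 3*s - 10) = (s - 5)*(s + 2)*(s - 5)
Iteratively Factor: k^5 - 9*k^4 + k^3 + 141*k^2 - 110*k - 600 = (k - 5)*(k^4 - 4*k^3 - 19*k^2 + 46*k + 120) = (k - 5)*(k + 2)*(k^3 - 6*k^2 - 7*k + 60) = (k - 5)*(k - 4)*(k + 2)*(k^2 - 2*k - 15) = (k - 5)*(k - 4)*(k + 2)*(k + 3)*(k - 5)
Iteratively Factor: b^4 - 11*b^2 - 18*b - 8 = (b + 1)*(b^3 - b^2 - 10*b - 8) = (b + 1)^2*(b^2 - 2*b - 8) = (b + 1)^2*(b + 2)*(b - 4)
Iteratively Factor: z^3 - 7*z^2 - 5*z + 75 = (z + 3)*(z^2 - 10*z + 25) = (z - 5)*(z + 3)*(z - 5)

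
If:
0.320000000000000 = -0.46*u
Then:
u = -0.70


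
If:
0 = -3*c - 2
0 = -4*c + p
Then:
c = -2/3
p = -8/3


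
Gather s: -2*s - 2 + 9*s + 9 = 7*s + 7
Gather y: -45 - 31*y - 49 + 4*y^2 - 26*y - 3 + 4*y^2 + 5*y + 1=8*y^2 - 52*y - 96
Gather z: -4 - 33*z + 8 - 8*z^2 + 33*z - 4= -8*z^2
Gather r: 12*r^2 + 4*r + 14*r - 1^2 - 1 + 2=12*r^2 + 18*r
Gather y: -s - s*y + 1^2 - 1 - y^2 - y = -s - y^2 + y*(-s - 1)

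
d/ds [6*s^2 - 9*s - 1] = 12*s - 9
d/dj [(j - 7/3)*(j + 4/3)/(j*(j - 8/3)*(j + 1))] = (-27*j^4 + 54*j^3 + 135*j^2 - 280*j - 224)/(3*j^2*(9*j^4 - 30*j^3 - 23*j^2 + 80*j + 64))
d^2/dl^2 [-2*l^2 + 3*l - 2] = -4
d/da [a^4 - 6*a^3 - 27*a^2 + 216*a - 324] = 4*a^3 - 18*a^2 - 54*a + 216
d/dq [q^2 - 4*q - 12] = 2*q - 4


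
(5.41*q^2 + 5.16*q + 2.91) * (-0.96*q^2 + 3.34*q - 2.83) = -5.1936*q^4 + 13.1158*q^3 - 0.8695*q^2 - 4.8834*q - 8.2353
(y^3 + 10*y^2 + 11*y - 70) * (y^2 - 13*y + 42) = y^5 - 3*y^4 - 77*y^3 + 207*y^2 + 1372*y - 2940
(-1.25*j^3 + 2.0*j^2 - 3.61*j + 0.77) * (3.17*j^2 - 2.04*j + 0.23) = -3.9625*j^5 + 8.89*j^4 - 15.8112*j^3 + 10.2653*j^2 - 2.4011*j + 0.1771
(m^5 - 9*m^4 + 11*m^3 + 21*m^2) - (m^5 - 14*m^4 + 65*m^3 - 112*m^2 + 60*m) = 5*m^4 - 54*m^3 + 133*m^2 - 60*m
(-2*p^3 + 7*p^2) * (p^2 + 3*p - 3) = -2*p^5 + p^4 + 27*p^3 - 21*p^2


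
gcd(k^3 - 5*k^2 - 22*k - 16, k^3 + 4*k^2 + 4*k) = k + 2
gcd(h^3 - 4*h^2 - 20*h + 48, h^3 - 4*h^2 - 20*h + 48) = h^3 - 4*h^2 - 20*h + 48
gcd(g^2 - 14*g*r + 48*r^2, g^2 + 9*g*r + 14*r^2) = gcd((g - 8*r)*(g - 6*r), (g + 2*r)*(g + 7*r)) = 1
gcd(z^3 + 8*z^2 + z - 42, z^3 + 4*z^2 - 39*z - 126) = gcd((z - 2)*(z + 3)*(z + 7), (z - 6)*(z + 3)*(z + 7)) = z^2 + 10*z + 21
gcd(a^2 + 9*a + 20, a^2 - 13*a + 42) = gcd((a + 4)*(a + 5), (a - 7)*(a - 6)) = 1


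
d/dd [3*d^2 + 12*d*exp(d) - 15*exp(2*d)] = 12*d*exp(d) + 6*d - 30*exp(2*d) + 12*exp(d)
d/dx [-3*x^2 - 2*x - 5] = -6*x - 2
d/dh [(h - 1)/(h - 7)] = -6/(h - 7)^2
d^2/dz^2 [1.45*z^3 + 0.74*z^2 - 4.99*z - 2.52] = 8.7*z + 1.48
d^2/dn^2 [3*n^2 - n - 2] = 6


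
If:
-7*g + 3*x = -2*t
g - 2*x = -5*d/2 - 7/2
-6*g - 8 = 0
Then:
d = 4*x/5 - 13/15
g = -4/3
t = -3*x/2 - 14/3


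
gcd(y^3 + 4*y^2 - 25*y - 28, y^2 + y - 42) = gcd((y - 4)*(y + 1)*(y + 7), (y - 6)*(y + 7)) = y + 7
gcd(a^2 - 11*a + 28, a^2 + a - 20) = a - 4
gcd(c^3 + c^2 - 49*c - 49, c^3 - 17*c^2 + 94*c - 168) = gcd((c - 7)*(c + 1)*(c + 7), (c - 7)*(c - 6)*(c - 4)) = c - 7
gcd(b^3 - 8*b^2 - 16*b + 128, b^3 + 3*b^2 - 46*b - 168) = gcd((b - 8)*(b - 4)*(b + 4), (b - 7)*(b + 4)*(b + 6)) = b + 4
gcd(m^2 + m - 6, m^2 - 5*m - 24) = m + 3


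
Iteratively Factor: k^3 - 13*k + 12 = (k + 4)*(k^2 - 4*k + 3) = (k - 1)*(k + 4)*(k - 3)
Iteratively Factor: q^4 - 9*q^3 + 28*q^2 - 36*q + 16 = (q - 1)*(q^3 - 8*q^2 + 20*q - 16) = (q - 2)*(q - 1)*(q^2 - 6*q + 8) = (q - 4)*(q - 2)*(q - 1)*(q - 2)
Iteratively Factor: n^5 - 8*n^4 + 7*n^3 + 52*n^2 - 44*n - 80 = (n - 2)*(n^4 - 6*n^3 - 5*n^2 + 42*n + 40) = (n - 5)*(n - 2)*(n^3 - n^2 - 10*n - 8) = (n - 5)*(n - 2)*(n + 1)*(n^2 - 2*n - 8) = (n - 5)*(n - 4)*(n - 2)*(n + 1)*(n + 2)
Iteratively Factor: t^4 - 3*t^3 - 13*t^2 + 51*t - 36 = (t - 3)*(t^3 - 13*t + 12) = (t - 3)^2*(t^2 + 3*t - 4) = (t - 3)^2*(t - 1)*(t + 4)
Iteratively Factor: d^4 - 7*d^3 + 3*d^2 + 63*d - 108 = (d - 3)*(d^3 - 4*d^2 - 9*d + 36) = (d - 3)^2*(d^2 - d - 12) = (d - 4)*(d - 3)^2*(d + 3)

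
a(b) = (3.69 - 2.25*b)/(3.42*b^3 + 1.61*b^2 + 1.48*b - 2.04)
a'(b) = (3.69 - 2.25*b)*(-10.26*b^2 - 3.22*b - 1.48)/(3.42*b^3 + 1.61*b^2 + 1.48*b - 2.04)^2 - 2.25/(3.42*b^3 + 1.61*b^2 + 1.48*b - 2.04) = (15.39*b^3 - 34.2369*b^2 - 11.8818*b - 0.8712)/(11.6964*b^6 + 11.0124*b^5 + 12.7153*b^4 - 9.188*b^3 - 4.3784*b^2 - 6.0384*b + 4.1616)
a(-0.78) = -1.42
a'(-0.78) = -1.34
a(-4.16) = -0.06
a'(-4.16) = -0.03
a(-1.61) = -0.50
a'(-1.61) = -0.64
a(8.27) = -0.01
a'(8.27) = 0.00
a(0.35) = -2.46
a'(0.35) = -6.17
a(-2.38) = -0.21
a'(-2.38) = -0.21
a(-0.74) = -1.47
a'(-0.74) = -1.29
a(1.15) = 0.16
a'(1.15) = -0.74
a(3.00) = -0.03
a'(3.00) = 0.01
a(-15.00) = -0.00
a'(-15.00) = -0.00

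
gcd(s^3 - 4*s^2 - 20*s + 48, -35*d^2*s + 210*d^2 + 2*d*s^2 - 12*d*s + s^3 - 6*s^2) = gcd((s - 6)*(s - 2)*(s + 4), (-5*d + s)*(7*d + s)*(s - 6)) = s - 6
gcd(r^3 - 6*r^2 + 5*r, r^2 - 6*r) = r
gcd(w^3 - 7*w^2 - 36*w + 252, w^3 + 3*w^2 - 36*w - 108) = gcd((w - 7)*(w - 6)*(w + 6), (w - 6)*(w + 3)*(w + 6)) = w^2 - 36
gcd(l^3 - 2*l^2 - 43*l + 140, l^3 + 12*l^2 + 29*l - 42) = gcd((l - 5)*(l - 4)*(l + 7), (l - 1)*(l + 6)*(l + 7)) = l + 7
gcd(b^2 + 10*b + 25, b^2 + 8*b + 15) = b + 5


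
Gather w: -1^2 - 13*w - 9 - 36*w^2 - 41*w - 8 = -36*w^2 - 54*w - 18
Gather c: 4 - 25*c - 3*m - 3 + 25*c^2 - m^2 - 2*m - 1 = 25*c^2 - 25*c - m^2 - 5*m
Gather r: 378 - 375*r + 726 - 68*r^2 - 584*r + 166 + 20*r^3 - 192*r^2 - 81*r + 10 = 20*r^3 - 260*r^2 - 1040*r + 1280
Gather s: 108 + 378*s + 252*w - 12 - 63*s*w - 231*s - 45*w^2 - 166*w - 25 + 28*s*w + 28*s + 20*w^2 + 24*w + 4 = s*(175 - 35*w) - 25*w^2 + 110*w + 75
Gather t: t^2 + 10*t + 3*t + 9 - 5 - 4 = t^2 + 13*t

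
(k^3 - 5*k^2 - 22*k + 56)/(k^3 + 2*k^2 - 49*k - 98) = (k^2 + 2*k - 8)/(k^2 + 9*k + 14)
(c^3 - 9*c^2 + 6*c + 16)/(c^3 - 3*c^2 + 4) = (c - 8)/(c - 2)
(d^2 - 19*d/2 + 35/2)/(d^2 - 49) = (d - 5/2)/(d + 7)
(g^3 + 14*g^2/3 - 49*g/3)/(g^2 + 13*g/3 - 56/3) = g*(3*g - 7)/(3*g - 8)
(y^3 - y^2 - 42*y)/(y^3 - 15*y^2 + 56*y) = (y + 6)/(y - 8)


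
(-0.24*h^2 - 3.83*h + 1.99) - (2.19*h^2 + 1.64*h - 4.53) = -2.43*h^2 - 5.47*h + 6.52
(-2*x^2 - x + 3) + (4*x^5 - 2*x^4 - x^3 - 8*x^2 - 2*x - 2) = 4*x^5 - 2*x^4 - x^3 - 10*x^2 - 3*x + 1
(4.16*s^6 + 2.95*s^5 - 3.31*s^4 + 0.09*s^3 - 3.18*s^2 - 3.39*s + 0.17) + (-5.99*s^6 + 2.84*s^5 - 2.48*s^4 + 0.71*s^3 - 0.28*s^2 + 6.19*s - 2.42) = -1.83*s^6 + 5.79*s^5 - 5.79*s^4 + 0.8*s^3 - 3.46*s^2 + 2.8*s - 2.25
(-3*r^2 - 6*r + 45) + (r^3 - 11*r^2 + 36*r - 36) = r^3 - 14*r^2 + 30*r + 9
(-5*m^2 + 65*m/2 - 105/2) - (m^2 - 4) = -6*m^2 + 65*m/2 - 97/2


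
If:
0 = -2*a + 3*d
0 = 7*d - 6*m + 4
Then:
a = 9*m/7 - 6/7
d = 6*m/7 - 4/7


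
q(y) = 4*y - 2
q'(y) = 4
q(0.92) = 1.68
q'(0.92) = 4.00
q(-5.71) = -24.84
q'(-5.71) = 4.00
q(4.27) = 15.08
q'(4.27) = 4.00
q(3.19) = 10.76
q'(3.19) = 4.00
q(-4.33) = -19.32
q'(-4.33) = 4.00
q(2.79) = 9.16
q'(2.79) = 4.00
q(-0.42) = -3.68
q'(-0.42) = 4.00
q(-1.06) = -6.24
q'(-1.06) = 4.00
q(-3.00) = -14.00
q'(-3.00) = 4.00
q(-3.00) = -14.00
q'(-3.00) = 4.00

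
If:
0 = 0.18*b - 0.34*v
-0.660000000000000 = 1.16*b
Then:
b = -0.57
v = -0.30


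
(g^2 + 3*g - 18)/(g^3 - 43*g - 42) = (g - 3)/(g^2 - 6*g - 7)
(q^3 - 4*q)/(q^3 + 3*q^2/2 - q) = 2*(q - 2)/(2*q - 1)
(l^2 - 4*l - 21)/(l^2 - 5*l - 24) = (l - 7)/(l - 8)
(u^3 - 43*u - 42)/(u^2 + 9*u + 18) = (u^2 - 6*u - 7)/(u + 3)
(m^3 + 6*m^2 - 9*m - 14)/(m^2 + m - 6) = (m^2 + 8*m + 7)/(m + 3)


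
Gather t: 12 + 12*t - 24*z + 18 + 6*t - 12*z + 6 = 18*t - 36*z + 36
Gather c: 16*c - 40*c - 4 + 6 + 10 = 12 - 24*c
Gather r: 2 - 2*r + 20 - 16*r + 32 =54 - 18*r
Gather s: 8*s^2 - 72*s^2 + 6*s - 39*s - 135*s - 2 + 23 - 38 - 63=-64*s^2 - 168*s - 80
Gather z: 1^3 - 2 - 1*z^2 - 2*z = -z^2 - 2*z - 1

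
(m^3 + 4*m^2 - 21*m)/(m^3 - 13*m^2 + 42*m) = (m^2 + 4*m - 21)/(m^2 - 13*m + 42)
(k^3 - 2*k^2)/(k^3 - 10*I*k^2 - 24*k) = k*(2 - k)/(-k^2 + 10*I*k + 24)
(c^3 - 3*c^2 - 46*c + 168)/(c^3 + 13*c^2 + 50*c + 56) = (c^2 - 10*c + 24)/(c^2 + 6*c + 8)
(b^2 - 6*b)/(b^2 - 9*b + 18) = b/(b - 3)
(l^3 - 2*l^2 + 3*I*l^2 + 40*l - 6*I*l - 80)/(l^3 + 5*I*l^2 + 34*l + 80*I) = (l - 2)/(l + 2*I)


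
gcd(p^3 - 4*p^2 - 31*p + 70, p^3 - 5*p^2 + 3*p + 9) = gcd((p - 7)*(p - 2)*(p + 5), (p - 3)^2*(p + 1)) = 1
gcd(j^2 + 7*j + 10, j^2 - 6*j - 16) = j + 2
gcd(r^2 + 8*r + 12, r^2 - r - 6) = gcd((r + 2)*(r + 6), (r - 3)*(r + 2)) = r + 2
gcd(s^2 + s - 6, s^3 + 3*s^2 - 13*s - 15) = 1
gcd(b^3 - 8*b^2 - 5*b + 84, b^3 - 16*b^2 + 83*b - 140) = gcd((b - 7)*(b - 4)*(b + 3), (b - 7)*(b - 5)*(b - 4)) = b^2 - 11*b + 28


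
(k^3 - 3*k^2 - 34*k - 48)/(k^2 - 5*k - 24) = k + 2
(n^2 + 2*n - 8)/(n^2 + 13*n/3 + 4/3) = 3*(n - 2)/(3*n + 1)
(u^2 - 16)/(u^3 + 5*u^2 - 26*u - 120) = (u - 4)/(u^2 + u - 30)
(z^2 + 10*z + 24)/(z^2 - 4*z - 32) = (z + 6)/(z - 8)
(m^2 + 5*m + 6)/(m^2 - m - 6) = (m + 3)/(m - 3)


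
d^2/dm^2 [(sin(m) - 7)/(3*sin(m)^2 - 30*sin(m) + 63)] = (-3*sin(m) + cos(m)^2 + 1)/(3*(sin(m) - 3)^3)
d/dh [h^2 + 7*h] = 2*h + 7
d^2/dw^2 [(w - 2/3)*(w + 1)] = 2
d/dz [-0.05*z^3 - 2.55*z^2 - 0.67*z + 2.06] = -0.15*z^2 - 5.1*z - 0.67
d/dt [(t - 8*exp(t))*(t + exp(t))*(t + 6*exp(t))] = -t^2*exp(t) + 3*t^2 - 100*t*exp(2*t) - 2*t*exp(t) - 144*exp(3*t) - 50*exp(2*t)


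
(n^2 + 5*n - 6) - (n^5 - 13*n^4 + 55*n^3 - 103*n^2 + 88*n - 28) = -n^5 + 13*n^4 - 55*n^3 + 104*n^2 - 83*n + 22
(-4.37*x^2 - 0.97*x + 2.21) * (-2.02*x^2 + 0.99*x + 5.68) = 8.8274*x^4 - 2.3669*x^3 - 30.2461*x^2 - 3.3217*x + 12.5528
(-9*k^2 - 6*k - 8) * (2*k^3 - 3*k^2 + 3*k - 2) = -18*k^5 + 15*k^4 - 25*k^3 + 24*k^2 - 12*k + 16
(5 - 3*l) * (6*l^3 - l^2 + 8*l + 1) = -18*l^4 + 33*l^3 - 29*l^2 + 37*l + 5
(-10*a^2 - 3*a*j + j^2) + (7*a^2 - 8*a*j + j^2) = -3*a^2 - 11*a*j + 2*j^2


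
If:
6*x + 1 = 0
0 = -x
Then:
No Solution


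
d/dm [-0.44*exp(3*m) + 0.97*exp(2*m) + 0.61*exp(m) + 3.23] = (-1.32*exp(2*m) + 1.94*exp(m) + 0.61)*exp(m)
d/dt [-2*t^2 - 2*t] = -4*t - 2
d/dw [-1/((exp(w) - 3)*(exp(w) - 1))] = (exp(w) - 2)/(2*(exp(w) - 3)^2*sinh(w/2)^2)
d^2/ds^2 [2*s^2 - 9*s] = 4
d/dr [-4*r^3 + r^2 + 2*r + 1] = -12*r^2 + 2*r + 2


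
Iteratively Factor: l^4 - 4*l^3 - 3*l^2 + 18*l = (l - 3)*(l^3 - l^2 - 6*l) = (l - 3)*(l + 2)*(l^2 - 3*l) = l*(l - 3)*(l + 2)*(l - 3)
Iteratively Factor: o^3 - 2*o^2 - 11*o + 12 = (o + 3)*(o^2 - 5*o + 4) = (o - 4)*(o + 3)*(o - 1)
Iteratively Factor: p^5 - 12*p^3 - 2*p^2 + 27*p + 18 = (p + 1)*(p^4 - p^3 - 11*p^2 + 9*p + 18) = (p + 1)^2*(p^3 - 2*p^2 - 9*p + 18) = (p + 1)^2*(p + 3)*(p^2 - 5*p + 6) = (p - 2)*(p + 1)^2*(p + 3)*(p - 3)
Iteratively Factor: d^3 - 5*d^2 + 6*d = (d)*(d^2 - 5*d + 6) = d*(d - 3)*(d - 2)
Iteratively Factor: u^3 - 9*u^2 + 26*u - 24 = (u - 2)*(u^2 - 7*u + 12) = (u - 3)*(u - 2)*(u - 4)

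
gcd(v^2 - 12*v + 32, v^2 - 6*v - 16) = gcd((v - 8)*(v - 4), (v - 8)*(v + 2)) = v - 8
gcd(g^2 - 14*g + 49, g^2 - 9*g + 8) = 1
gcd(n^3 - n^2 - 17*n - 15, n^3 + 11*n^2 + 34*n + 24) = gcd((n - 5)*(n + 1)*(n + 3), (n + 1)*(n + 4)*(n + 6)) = n + 1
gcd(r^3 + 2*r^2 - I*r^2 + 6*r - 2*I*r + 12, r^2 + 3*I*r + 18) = r - 3*I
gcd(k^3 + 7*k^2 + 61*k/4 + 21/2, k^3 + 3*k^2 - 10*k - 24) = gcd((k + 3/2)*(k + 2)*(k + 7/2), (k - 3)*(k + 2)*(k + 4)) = k + 2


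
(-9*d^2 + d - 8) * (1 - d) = 9*d^3 - 10*d^2 + 9*d - 8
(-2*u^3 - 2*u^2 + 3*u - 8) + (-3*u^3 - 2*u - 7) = -5*u^3 - 2*u^2 + u - 15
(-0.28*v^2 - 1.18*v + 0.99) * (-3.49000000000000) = 0.9772*v^2 + 4.1182*v - 3.4551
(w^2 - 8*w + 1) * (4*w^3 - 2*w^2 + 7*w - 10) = 4*w^5 - 34*w^4 + 27*w^3 - 68*w^2 + 87*w - 10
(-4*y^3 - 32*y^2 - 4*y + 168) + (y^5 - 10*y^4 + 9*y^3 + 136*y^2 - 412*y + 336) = y^5 - 10*y^4 + 5*y^3 + 104*y^2 - 416*y + 504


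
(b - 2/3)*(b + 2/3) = b^2 - 4/9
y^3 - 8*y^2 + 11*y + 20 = (y - 5)*(y - 4)*(y + 1)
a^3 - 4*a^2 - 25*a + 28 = (a - 7)*(a - 1)*(a + 4)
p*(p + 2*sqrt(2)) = p^2 + 2*sqrt(2)*p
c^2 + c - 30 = (c - 5)*(c + 6)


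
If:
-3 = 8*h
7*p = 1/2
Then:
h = -3/8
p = 1/14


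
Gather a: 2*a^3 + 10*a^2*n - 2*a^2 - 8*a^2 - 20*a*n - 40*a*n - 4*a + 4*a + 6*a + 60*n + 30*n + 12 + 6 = 2*a^3 + a^2*(10*n - 10) + a*(6 - 60*n) + 90*n + 18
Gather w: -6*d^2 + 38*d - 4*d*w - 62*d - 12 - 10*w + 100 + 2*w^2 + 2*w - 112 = -6*d^2 - 24*d + 2*w^2 + w*(-4*d - 8) - 24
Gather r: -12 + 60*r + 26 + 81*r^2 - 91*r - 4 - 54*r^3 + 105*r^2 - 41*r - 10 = -54*r^3 + 186*r^2 - 72*r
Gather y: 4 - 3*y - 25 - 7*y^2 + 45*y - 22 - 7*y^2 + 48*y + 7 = -14*y^2 + 90*y - 36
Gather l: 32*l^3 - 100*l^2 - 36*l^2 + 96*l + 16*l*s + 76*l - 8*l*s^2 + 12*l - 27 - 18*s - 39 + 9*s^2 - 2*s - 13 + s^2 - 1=32*l^3 - 136*l^2 + l*(-8*s^2 + 16*s + 184) + 10*s^2 - 20*s - 80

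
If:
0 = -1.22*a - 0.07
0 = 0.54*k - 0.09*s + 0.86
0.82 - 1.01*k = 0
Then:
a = -0.06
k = 0.81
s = 14.43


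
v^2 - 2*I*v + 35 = (v - 7*I)*(v + 5*I)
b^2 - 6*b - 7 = (b - 7)*(b + 1)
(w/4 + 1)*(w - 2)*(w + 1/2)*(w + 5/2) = w^4/4 + 5*w^3/4 - 3*w^2/16 - 43*w/8 - 5/2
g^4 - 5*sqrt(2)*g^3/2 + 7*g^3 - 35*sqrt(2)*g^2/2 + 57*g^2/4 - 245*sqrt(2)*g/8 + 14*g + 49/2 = (g + 7/2)^2*(g - 2*sqrt(2))*(g - sqrt(2)/2)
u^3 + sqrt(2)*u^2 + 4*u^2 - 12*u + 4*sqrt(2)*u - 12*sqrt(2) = (u - 2)*(u + 6)*(u + sqrt(2))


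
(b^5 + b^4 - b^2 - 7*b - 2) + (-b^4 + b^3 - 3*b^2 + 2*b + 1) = b^5 + b^3 - 4*b^2 - 5*b - 1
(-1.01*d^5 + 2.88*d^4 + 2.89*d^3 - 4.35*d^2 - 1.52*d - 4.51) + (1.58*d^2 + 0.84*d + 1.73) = -1.01*d^5 + 2.88*d^4 + 2.89*d^3 - 2.77*d^2 - 0.68*d - 2.78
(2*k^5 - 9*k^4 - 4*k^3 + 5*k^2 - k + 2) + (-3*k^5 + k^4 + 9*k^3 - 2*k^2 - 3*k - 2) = -k^5 - 8*k^4 + 5*k^3 + 3*k^2 - 4*k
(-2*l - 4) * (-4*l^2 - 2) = 8*l^3 + 16*l^2 + 4*l + 8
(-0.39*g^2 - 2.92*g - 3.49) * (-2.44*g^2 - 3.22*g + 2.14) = 0.9516*g^4 + 8.3806*g^3 + 17.0834*g^2 + 4.989*g - 7.4686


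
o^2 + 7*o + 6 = (o + 1)*(o + 6)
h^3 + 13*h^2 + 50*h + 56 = (h + 2)*(h + 4)*(h + 7)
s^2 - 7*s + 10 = (s - 5)*(s - 2)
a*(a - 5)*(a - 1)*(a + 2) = a^4 - 4*a^3 - 7*a^2 + 10*a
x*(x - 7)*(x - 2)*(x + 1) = x^4 - 8*x^3 + 5*x^2 + 14*x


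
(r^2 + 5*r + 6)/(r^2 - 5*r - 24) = (r + 2)/(r - 8)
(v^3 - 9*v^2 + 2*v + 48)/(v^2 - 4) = (v^2 - 11*v + 24)/(v - 2)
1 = 1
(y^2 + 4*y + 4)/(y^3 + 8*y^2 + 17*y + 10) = (y + 2)/(y^2 + 6*y + 5)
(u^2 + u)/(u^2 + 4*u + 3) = u/(u + 3)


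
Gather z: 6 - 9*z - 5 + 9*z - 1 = 0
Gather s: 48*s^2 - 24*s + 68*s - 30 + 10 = 48*s^2 + 44*s - 20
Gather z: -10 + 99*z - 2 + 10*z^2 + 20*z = 10*z^2 + 119*z - 12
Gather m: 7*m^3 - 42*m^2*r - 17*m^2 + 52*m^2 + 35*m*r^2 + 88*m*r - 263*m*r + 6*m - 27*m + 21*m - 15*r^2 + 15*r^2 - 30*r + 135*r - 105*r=7*m^3 + m^2*(35 - 42*r) + m*(35*r^2 - 175*r)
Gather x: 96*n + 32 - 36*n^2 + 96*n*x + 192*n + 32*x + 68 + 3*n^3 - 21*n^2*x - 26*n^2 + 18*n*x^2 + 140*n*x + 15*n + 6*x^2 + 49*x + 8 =3*n^3 - 62*n^2 + 303*n + x^2*(18*n + 6) + x*(-21*n^2 + 236*n + 81) + 108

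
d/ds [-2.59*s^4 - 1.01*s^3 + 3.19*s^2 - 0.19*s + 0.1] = -10.36*s^3 - 3.03*s^2 + 6.38*s - 0.19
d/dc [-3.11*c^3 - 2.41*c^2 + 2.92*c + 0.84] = -9.33*c^2 - 4.82*c + 2.92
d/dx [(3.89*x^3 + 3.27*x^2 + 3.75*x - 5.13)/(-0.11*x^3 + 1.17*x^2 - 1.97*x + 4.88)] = (4.911*x^4 - 14.5016*x^3 + 44.4273*x^2 + 43.9194*x + 8.1939)/(0.0121*x^6 - 0.2574*x^5 + 1.8023*x^4 - 5.6834*x^3 + 15.3001*x^2 - 19.2272*x + 23.8144)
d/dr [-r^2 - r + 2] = -2*r - 1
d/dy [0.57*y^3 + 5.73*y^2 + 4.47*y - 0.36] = 1.71*y^2 + 11.46*y + 4.47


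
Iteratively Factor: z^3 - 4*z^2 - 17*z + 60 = (z - 5)*(z^2 + z - 12) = (z - 5)*(z + 4)*(z - 3)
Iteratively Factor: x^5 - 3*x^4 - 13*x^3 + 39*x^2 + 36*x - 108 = (x + 2)*(x^4 - 5*x^3 - 3*x^2 + 45*x - 54) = (x - 3)*(x + 2)*(x^3 - 2*x^2 - 9*x + 18) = (x - 3)*(x + 2)*(x + 3)*(x^2 - 5*x + 6) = (x - 3)^2*(x + 2)*(x + 3)*(x - 2)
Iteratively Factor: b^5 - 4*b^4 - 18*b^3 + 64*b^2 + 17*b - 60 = (b - 5)*(b^4 + b^3 - 13*b^2 - b + 12) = (b - 5)*(b - 3)*(b^3 + 4*b^2 - b - 4) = (b - 5)*(b - 3)*(b - 1)*(b^2 + 5*b + 4) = (b - 5)*(b - 3)*(b - 1)*(b + 4)*(b + 1)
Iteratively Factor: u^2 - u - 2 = (u + 1)*(u - 2)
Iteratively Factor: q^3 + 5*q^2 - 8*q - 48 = (q - 3)*(q^2 + 8*q + 16) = (q - 3)*(q + 4)*(q + 4)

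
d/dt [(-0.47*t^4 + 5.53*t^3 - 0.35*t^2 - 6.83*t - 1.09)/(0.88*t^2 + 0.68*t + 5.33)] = (-0.8272*t^5 + 3.9076*t^4 - 2.4996*t^3 + 94.1971*t^2 - 1.8126*t - 35.6627)/(0.7744*t^4 + 1.1968*t^3 + 9.8432*t^2 + 7.2488*t + 28.4089)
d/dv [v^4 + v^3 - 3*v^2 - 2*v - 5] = 4*v^3 + 3*v^2 - 6*v - 2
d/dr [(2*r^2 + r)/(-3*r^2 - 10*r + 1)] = (-17*r^2 + 4*r + 1)/(9*r^4 + 60*r^3 + 94*r^2 - 20*r + 1)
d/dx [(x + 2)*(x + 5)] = 2*x + 7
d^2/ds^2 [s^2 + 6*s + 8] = 2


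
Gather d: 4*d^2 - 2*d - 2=4*d^2 - 2*d - 2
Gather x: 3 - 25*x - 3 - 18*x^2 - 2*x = -18*x^2 - 27*x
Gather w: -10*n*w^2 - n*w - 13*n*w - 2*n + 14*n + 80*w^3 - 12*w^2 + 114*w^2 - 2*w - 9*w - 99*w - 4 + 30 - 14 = 12*n + 80*w^3 + w^2*(102 - 10*n) + w*(-14*n - 110) + 12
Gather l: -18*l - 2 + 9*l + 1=-9*l - 1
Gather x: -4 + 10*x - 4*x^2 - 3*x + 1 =-4*x^2 + 7*x - 3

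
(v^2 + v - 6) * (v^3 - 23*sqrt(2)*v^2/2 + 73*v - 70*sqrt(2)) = v^5 - 23*sqrt(2)*v^4/2 + v^4 - 23*sqrt(2)*v^3/2 + 67*v^3 - sqrt(2)*v^2 + 73*v^2 - 438*v - 70*sqrt(2)*v + 420*sqrt(2)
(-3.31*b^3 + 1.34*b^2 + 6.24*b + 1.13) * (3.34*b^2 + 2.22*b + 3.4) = -11.0554*b^5 - 2.8726*b^4 + 12.5624*b^3 + 22.183*b^2 + 23.7246*b + 3.842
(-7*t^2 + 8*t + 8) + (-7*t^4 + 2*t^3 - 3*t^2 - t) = -7*t^4 + 2*t^3 - 10*t^2 + 7*t + 8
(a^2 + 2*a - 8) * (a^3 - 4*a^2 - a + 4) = a^5 - 2*a^4 - 17*a^3 + 34*a^2 + 16*a - 32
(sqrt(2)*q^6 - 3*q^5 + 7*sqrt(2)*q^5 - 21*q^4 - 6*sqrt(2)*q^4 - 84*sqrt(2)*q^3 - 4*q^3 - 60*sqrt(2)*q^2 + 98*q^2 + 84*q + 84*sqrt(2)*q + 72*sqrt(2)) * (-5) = -5*sqrt(2)*q^6 - 35*sqrt(2)*q^5 + 15*q^5 + 30*sqrt(2)*q^4 + 105*q^4 + 20*q^3 + 420*sqrt(2)*q^3 - 490*q^2 + 300*sqrt(2)*q^2 - 420*sqrt(2)*q - 420*q - 360*sqrt(2)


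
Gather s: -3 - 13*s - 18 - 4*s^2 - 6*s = -4*s^2 - 19*s - 21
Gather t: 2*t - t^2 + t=-t^2 + 3*t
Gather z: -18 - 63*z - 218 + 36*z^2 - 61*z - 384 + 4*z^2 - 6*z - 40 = 40*z^2 - 130*z - 660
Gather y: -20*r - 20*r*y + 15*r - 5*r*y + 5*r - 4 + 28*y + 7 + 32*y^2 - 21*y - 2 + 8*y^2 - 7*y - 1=-25*r*y + 40*y^2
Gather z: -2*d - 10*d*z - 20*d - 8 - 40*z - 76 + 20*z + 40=-22*d + z*(-10*d - 20) - 44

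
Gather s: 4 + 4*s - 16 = 4*s - 12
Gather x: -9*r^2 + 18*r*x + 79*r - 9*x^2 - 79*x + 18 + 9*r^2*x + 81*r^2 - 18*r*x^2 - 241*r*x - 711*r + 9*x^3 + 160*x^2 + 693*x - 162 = 72*r^2 - 632*r + 9*x^3 + x^2*(151 - 18*r) + x*(9*r^2 - 223*r + 614) - 144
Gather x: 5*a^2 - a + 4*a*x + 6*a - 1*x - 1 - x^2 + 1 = 5*a^2 + 5*a - x^2 + x*(4*a - 1)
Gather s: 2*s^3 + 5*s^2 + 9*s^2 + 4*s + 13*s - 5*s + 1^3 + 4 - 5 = 2*s^3 + 14*s^2 + 12*s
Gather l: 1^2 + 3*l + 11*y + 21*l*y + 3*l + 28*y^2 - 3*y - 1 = l*(21*y + 6) + 28*y^2 + 8*y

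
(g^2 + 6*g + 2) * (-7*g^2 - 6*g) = -7*g^4 - 48*g^3 - 50*g^2 - 12*g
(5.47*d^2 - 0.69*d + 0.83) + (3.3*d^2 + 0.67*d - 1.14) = 8.77*d^2 - 0.0199999999999999*d - 0.31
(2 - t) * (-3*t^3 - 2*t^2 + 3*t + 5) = 3*t^4 - 4*t^3 - 7*t^2 + t + 10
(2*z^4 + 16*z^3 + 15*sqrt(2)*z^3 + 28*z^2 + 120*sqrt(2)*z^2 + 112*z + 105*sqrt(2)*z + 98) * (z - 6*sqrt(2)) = 2*z^5 + 3*sqrt(2)*z^4 + 16*z^4 - 152*z^3 + 24*sqrt(2)*z^3 - 1328*z^2 - 63*sqrt(2)*z^2 - 1162*z - 672*sqrt(2)*z - 588*sqrt(2)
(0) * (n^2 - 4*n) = 0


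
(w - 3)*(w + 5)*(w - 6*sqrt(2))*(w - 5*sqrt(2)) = w^4 - 11*sqrt(2)*w^3 + 2*w^3 - 22*sqrt(2)*w^2 + 45*w^2 + 120*w + 165*sqrt(2)*w - 900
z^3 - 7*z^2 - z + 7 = (z - 7)*(z - 1)*(z + 1)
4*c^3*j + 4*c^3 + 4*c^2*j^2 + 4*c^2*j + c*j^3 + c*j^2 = (2*c + j)^2*(c*j + c)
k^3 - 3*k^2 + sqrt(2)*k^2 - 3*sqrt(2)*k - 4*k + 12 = (k - 3)*(k - sqrt(2))*(k + 2*sqrt(2))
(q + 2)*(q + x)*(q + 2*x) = q^3 + 3*q^2*x + 2*q^2 + 2*q*x^2 + 6*q*x + 4*x^2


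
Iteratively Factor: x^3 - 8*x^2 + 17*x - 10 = (x - 2)*(x^2 - 6*x + 5) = (x - 5)*(x - 2)*(x - 1)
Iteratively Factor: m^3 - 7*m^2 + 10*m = (m)*(m^2 - 7*m + 10) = m*(m - 5)*(m - 2)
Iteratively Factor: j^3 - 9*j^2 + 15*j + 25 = (j - 5)*(j^2 - 4*j - 5) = (j - 5)^2*(j + 1)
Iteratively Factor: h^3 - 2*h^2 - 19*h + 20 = (h + 4)*(h^2 - 6*h + 5) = (h - 5)*(h + 4)*(h - 1)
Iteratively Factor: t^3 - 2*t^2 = (t)*(t^2 - 2*t) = t^2*(t - 2)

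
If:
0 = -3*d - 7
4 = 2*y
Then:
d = -7/3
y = 2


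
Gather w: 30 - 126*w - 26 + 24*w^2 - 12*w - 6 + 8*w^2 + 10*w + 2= 32*w^2 - 128*w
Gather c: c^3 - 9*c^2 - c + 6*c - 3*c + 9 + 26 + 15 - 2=c^3 - 9*c^2 + 2*c + 48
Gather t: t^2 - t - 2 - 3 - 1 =t^2 - t - 6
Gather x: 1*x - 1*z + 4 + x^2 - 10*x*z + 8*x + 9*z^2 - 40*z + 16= x^2 + x*(9 - 10*z) + 9*z^2 - 41*z + 20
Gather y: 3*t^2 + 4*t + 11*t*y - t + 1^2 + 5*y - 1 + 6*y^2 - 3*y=3*t^2 + 3*t + 6*y^2 + y*(11*t + 2)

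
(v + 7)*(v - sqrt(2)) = v^2 - sqrt(2)*v + 7*v - 7*sqrt(2)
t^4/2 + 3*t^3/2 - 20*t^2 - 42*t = t*(t/2 + 1)*(t - 6)*(t + 7)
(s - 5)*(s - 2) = s^2 - 7*s + 10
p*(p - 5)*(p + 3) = p^3 - 2*p^2 - 15*p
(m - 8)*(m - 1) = m^2 - 9*m + 8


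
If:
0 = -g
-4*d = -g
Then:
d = 0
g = 0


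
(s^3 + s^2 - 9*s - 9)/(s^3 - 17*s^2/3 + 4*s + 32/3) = 3*(s^2 - 9)/(3*s^2 - 20*s + 32)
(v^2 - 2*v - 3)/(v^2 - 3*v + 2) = (v^2 - 2*v - 3)/(v^2 - 3*v + 2)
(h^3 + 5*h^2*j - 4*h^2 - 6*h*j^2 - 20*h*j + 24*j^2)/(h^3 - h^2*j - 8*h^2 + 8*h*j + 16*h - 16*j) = (h + 6*j)/(h - 4)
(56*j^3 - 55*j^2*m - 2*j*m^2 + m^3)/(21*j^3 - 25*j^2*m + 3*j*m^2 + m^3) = (8*j - m)/(3*j - m)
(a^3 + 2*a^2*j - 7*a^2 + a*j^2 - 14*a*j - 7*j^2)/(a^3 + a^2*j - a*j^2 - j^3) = (a - 7)/(a - j)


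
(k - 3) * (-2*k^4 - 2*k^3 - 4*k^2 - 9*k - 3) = -2*k^5 + 4*k^4 + 2*k^3 + 3*k^2 + 24*k + 9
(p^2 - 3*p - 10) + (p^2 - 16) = 2*p^2 - 3*p - 26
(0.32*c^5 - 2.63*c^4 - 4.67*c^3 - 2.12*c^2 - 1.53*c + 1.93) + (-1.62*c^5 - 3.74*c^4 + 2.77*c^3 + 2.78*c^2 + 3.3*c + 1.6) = -1.3*c^5 - 6.37*c^4 - 1.9*c^3 + 0.66*c^2 + 1.77*c + 3.53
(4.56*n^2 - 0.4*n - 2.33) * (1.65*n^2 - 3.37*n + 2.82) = 7.524*n^4 - 16.0272*n^3 + 10.3627*n^2 + 6.7241*n - 6.5706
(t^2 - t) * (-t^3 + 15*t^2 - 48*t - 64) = -t^5 + 16*t^4 - 63*t^3 - 16*t^2 + 64*t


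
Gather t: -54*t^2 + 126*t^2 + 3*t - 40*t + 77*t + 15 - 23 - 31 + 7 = 72*t^2 + 40*t - 32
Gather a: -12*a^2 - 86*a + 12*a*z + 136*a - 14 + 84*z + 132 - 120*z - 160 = -12*a^2 + a*(12*z + 50) - 36*z - 42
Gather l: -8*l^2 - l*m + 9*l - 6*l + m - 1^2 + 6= -8*l^2 + l*(3 - m) + m + 5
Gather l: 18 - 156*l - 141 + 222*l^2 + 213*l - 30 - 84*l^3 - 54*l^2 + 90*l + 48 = -84*l^3 + 168*l^2 + 147*l - 105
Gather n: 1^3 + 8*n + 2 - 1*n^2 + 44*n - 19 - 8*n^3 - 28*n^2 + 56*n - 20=-8*n^3 - 29*n^2 + 108*n - 36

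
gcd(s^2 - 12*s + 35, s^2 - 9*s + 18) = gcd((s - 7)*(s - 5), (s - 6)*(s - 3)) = 1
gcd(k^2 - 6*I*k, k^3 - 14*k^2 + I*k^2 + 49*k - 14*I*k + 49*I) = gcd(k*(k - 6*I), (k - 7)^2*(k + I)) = 1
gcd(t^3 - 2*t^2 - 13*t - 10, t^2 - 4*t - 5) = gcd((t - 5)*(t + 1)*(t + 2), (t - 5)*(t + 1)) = t^2 - 4*t - 5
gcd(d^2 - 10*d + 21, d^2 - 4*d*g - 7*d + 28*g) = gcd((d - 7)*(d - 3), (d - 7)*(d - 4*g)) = d - 7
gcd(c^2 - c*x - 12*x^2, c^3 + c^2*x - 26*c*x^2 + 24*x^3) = -c + 4*x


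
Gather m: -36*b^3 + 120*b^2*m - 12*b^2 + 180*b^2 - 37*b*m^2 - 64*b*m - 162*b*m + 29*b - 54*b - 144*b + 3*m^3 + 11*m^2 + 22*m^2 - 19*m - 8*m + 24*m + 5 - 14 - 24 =-36*b^3 + 168*b^2 - 169*b + 3*m^3 + m^2*(33 - 37*b) + m*(120*b^2 - 226*b - 3) - 33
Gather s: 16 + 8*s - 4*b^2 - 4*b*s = -4*b^2 + s*(8 - 4*b) + 16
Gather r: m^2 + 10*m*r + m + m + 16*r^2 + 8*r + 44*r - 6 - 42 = m^2 + 2*m + 16*r^2 + r*(10*m + 52) - 48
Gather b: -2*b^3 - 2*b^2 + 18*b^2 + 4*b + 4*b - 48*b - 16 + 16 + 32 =-2*b^3 + 16*b^2 - 40*b + 32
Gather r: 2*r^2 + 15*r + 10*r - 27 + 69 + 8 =2*r^2 + 25*r + 50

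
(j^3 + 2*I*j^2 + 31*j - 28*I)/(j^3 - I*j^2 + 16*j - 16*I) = (j + 7*I)/(j + 4*I)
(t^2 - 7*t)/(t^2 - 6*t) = (t - 7)/(t - 6)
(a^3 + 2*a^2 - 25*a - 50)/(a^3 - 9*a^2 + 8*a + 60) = (a + 5)/(a - 6)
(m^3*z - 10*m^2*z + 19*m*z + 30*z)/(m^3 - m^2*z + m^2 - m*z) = z*(-m^2 + 11*m - 30)/(m*(-m + z))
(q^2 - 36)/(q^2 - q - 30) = (q + 6)/(q + 5)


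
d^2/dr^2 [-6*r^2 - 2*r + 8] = -12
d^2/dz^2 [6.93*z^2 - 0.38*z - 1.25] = 13.8600000000000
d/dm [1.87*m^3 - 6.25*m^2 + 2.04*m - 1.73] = 5.61*m^2 - 12.5*m + 2.04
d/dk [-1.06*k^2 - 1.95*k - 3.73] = -2.12*k - 1.95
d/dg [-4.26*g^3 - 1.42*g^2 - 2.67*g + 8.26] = -12.78*g^2 - 2.84*g - 2.67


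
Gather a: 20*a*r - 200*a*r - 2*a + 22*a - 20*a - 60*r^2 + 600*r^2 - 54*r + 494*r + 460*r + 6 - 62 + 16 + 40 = -180*a*r + 540*r^2 + 900*r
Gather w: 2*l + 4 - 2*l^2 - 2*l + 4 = 8 - 2*l^2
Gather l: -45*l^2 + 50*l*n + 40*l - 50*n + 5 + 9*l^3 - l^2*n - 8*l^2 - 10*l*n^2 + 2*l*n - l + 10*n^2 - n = 9*l^3 + l^2*(-n - 53) + l*(-10*n^2 + 52*n + 39) + 10*n^2 - 51*n + 5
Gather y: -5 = -5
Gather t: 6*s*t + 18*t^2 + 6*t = 18*t^2 + t*(6*s + 6)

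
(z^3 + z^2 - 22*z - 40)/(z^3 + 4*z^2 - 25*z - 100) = (z + 2)/(z + 5)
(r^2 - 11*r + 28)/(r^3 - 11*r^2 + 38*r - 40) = (r - 7)/(r^2 - 7*r + 10)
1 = 1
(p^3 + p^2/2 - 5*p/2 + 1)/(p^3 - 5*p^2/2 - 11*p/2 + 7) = (2*p - 1)/(2*p - 7)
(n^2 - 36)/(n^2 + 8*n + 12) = (n - 6)/(n + 2)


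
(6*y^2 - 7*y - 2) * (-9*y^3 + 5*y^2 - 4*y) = -54*y^5 + 93*y^4 - 41*y^3 + 18*y^2 + 8*y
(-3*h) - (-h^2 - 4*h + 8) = h^2 + h - 8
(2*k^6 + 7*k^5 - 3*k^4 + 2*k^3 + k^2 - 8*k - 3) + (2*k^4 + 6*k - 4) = 2*k^6 + 7*k^5 - k^4 + 2*k^3 + k^2 - 2*k - 7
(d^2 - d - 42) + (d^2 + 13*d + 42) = 2*d^2 + 12*d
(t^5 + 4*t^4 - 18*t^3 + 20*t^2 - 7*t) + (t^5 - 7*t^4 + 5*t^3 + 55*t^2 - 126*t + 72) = 2*t^5 - 3*t^4 - 13*t^3 + 75*t^2 - 133*t + 72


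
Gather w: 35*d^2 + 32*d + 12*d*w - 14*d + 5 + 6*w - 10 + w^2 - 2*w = 35*d^2 + 18*d + w^2 + w*(12*d + 4) - 5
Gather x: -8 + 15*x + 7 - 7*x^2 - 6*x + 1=-7*x^2 + 9*x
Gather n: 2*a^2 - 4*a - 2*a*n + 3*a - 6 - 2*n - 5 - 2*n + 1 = 2*a^2 - a + n*(-2*a - 4) - 10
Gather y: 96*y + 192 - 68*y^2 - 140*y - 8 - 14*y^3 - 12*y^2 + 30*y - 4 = -14*y^3 - 80*y^2 - 14*y + 180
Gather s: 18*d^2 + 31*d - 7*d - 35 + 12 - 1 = 18*d^2 + 24*d - 24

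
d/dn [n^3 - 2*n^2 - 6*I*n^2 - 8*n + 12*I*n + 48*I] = 3*n^2 - 4*n - 12*I*n - 8 + 12*I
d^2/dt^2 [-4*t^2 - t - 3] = -8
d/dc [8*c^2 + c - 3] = 16*c + 1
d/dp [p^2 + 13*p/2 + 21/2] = 2*p + 13/2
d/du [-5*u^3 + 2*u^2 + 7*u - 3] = -15*u^2 + 4*u + 7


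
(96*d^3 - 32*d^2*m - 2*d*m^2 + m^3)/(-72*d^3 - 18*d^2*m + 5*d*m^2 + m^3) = (-4*d + m)/(3*d + m)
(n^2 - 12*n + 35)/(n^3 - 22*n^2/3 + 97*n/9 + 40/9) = 9*(n - 7)/(9*n^2 - 21*n - 8)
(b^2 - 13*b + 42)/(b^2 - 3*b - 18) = (b - 7)/(b + 3)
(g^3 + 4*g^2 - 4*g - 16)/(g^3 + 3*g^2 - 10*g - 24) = (g - 2)/(g - 3)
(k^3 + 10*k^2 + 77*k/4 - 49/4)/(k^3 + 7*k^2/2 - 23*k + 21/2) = (k + 7/2)/(k - 3)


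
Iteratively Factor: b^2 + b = (b)*(b + 1)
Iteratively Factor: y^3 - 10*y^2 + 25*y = (y - 5)*(y^2 - 5*y) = y*(y - 5)*(y - 5)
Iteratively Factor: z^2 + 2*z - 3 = (z + 3)*(z - 1)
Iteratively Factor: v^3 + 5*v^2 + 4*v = (v)*(v^2 + 5*v + 4) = v*(v + 4)*(v + 1)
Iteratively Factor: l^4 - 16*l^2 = (l)*(l^3 - 16*l) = l^2*(l^2 - 16) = l^2*(l - 4)*(l + 4)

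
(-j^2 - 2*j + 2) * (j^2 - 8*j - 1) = -j^4 + 6*j^3 + 19*j^2 - 14*j - 2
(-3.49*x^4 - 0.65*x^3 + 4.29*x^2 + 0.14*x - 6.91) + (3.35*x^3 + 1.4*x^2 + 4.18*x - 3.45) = -3.49*x^4 + 2.7*x^3 + 5.69*x^2 + 4.32*x - 10.36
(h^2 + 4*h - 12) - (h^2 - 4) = 4*h - 8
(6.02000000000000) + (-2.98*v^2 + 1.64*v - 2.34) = -2.98*v^2 + 1.64*v + 3.68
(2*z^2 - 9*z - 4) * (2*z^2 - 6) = 4*z^4 - 18*z^3 - 20*z^2 + 54*z + 24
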